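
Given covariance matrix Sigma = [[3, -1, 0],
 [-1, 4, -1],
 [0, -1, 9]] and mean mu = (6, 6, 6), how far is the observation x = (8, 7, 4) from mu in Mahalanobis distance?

Step 1 — centre the observation: (x - mu) = (2, 1, -2).

Step 2 — invert Sigma (cofactor / det for 3×3, or solve directly):
  Sigma^{-1} = [[0.3646, 0.0938, 0.0104],
 [0.0938, 0.2813, 0.0313],
 [0.0104, 0.0313, 0.1146]].

Step 3 — form the quadratic (x - mu)^T · Sigma^{-1} · (x - mu):
  Sigma^{-1} · (x - mu) = (0.8021, 0.4063, -0.1771).
  (x - mu)^T · [Sigma^{-1} · (x - mu)] = (2)·(0.8021) + (1)·(0.4063) + (-2)·(-0.1771) = 2.3646.

Step 4 — take square root: d = √(2.3646) ≈ 1.5377.

d(x, mu) = √(2.3646) ≈ 1.5377


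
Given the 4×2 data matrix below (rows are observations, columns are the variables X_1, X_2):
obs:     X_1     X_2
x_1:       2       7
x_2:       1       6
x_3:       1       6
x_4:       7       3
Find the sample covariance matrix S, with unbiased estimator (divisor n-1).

Step 1 — column means:
  mean(X_1) = (2 + 1 + 1 + 7) / 4 = 11/4 = 2.75
  mean(X_2) = (7 + 6 + 6 + 3) / 4 = 22/4 = 5.5

Step 2 — sample covariance S[i,j] = (1/(n-1)) · Σ_k (x_{k,i} - mean_i) · (x_{k,j} - mean_j), with n-1 = 3.
  S[X_1,X_1] = ((-0.75)·(-0.75) + (-1.75)·(-1.75) + (-1.75)·(-1.75) + (4.25)·(4.25)) / 3 = 24.75/3 = 8.25
  S[X_1,X_2] = ((-0.75)·(1.5) + (-1.75)·(0.5) + (-1.75)·(0.5) + (4.25)·(-2.5)) / 3 = -13.5/3 = -4.5
  S[X_2,X_2] = ((1.5)·(1.5) + (0.5)·(0.5) + (0.5)·(0.5) + (-2.5)·(-2.5)) / 3 = 9/3 = 3

S is symmetric (S[j,i] = S[i,j]). Assembling:

S = [[8.25, -4.5],
 [-4.5, 3]]


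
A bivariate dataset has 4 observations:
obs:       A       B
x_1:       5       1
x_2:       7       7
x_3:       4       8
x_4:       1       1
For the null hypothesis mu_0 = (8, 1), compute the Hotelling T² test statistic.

Step 1 — sample mean vector:
  mean(A) = (5 + 7 + 4 + 1) / 4 = 17/4 = 4.25
  mean(B) = (1 + 7 + 8 + 1) / 4 = 17/4 = 4.25
  x̄ = (4.25, 4.25),  deviation x̄ - mu_0 = (4.25, 4.25) - (8, 1) = (-3.75, 3.25).

Step 2 — sample covariance matrix, S[i,j] = (1/(n-1)) · Σ_k (x_{k,i} - mean_i) · (x_{k,j} - mean_j), divisor n-1 = 3:
  S[A,A] = ((0.75)·(0.75) + (2.75)·(2.75) + (-0.25)·(-0.25) + (-3.25)·(-3.25)) / 3 = 18.75/3 = 6.25
  S[A,B] = ((0.75)·(-3.25) + (2.75)·(2.75) + (-0.25)·(3.75) + (-3.25)·(-3.25)) / 3 = 14.75/3 = 4.9167
  S[B,B] = ((-3.25)·(-3.25) + (2.75)·(2.75) + (3.75)·(3.75) + (-3.25)·(-3.25)) / 3 = 42.75/3 = 14.25
  S = [[6.25, 4.9167],
 [4.9167, 14.25]].

Step 3 — invert S. det(S) = 6.25·14.25 - (4.9167)² = 64.8889.
  S^{-1} = (1/det) · [[d, -b], [-b, a]] = [[0.2196, -0.0758],
 [-0.0758, 0.0963]].

Step 4 — quadratic form (x̄ - mu_0)^T · S^{-1} · (x̄ - mu_0):
  S^{-1} · (x̄ - mu_0) = (-1.0698, 0.5972),
  (x̄ - mu_0)^T · [...] = (-3.75)·(-1.0698) + (3.25)·(0.5972) = 5.9525.

Step 5 — scale by n: T² = 4 · 5.9525 = 23.8099.

T² ≈ 23.8099


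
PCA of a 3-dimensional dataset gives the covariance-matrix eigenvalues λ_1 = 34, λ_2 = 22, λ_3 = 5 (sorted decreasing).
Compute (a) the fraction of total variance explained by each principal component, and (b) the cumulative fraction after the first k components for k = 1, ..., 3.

Step 1 — total variance = trace(Sigma) = Σ λ_i = 34 + 22 + 5 = 61.

Step 2 — fraction explained by component i = λ_i / Σ λ:
  PC1: 34/61 = 0.5574
  PC2: 22/61 = 0.3607
  PC3: 5/61 = 0.082

Step 3 — cumulative fraction after k components = (λ_1 + ... + λ_k) / Σ λ:
  k = 1: 34/61 = 0.5574
  k = 2: (34 + 22)/61 = 56/61 = 0.918
  k = 3: (34 + 22 + 5)/61 = 61/61 = 1

Summary (fraction, with percent):

explained: PC1 0.5574 (55.74%), PC2 0.3607 (36.07%), PC3 0.082 (8.2%);  cumulative: 0.5574, 0.918, 1


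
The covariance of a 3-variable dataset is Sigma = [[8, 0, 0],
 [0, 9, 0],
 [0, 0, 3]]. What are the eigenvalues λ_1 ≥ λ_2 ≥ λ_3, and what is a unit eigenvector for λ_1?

Step 1 — characteristic polynomial p(λ) = det(λI - Sigma) = λ³ - tr·λ² + c_1·λ - det, where tr = trace, c_1 = sum of the principal 2×2 minors, det = det(Sigma):
  tr = 8 + 9 + 3 = 20,
  c_1 = (8·9 - (0)²) + (8·3 - (0)²) + (9·3 - (0)²) = 72 + 24 + 27 = 123,
  det = 8·(9·3 - (0)²) - (0)·((0)·3 - (0)·(0)) + (0)·((0)·(0) - 9·(0)) = 8·(27) - (0)·(0) + (0)·(0) = 216.
  So p(λ) = λ³ - 20λ² + 123λ - 216.
Step 2 — look for an integer root (rational root theorem: any rational root is an integer divisor of 216). Testing λ = 3:
  p(3) = 27 - 180 + 369 - 216 = 0  ✓
  Dividing out (λ - 3): p(λ) = (λ - 3)(λ² - 17λ + 72).
Step 3 — remaining eigenvalues from the quadratic λ² - 17λ + 72 = 0:
  Δ = 17² - 4·72 = 289 - 288 = 1,  λ = (17 ± √1)/2 = (17 ± 1)/2 = 9 or 8.
  Sorted: λ_1 = 9,  λ_2 = 8,  λ_3 = 3  (check: sum = 20 = tr ✓).

Step 4 — unit eigenvector for λ_1 = 9: v spans the null space of (Sigma - λ_1 I), whose rows are
  r_1 = (-1, 0, 0),  r_2 = (0, 0, 0),  r_3 = (0, 0, -6).
  v is orthogonal to every row, so take v ∝ r_1 × r_3 = ((0)·(-6) - (0)·(0), (0)·(0) - (-1)·(-6), (-1)·(0) - (0)·(0)) = (0, -6, 0).
  Rescale (divide by 6; multiply by -1 so the first nonzero entry is positive): u = (0, 1, 0).
  ||u|| = √((0)² + (1)² + (0)²) = √(1) = 1,  v_1 = u/||u|| ≈ (0, 1, 0) (||v_1|| = 1).

λ_1 = 9,  λ_2 = 8,  λ_3 = 3;  v_1 ≈ (0, 1, 0)


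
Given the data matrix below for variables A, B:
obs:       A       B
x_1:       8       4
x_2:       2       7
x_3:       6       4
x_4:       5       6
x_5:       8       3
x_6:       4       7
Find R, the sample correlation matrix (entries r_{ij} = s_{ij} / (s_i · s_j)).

Step 1 — column means:
  mean(A) = (8 + 2 + 6 + 5 + 8 + 4) / 6 = 33/6 = 5.5
  mean(B) = (4 + 7 + 4 + 6 + 3 + 7) / 6 = 31/6 = 5.1667

Step 2 — sample variances and covariances s[i,j] = (1/(n-1)) · Σ_k (x_{k,i} - mean_i) · (x_{k,j} - mean_j), with n-1 = 5:
  s[A,A] = ((2.5)·(2.5) + (-3.5)·(-3.5) + (0.5)·(0.5) + (-0.5)·(-0.5) + (2.5)·(2.5) + (-1.5)·(-1.5)) / 5 = 27.5/5 = 5.5
  s[A,B] = ((2.5)·(-1.1667) + (-3.5)·(1.8333) + (0.5)·(-1.1667) + (-0.5)·(0.8333) + (2.5)·(-2.1667) + (-1.5)·(1.8333)) / 5 = -18.5/5 = -3.7
  s[B,B] = ((-1.1667)·(-1.1667) + (1.8333)·(1.8333) + (-1.1667)·(-1.1667) + (0.8333)·(0.8333) + (-2.1667)·(-2.1667) + (1.8333)·(1.8333)) / 5 = 14.8333/5 = 2.9667
  Sample standard deviations s_i = √(s[i,i]):
  s(A) = √(5.5) = 2.3452
  s(B) = √(2.9667) = 1.7224

Step 3 — r_{ij} = s_{ij} / (s_i · s_j):
  r[A,A] = 1 (diagonal).
  r[A,B] = -3.7 / (2.3452 · 1.7224) = -3.7 / 4.0394 = -0.916
  r[B,B] = 1 (diagonal).

R is symmetric with unit diagonal. Assembling:

R = [[1, -0.916],
 [-0.916, 1]]


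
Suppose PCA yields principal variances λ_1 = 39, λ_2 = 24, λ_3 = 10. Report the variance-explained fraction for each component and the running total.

Step 1 — total variance = trace(Sigma) = Σ λ_i = 39 + 24 + 10 = 73.

Step 2 — fraction explained by component i = λ_i / Σ λ:
  PC1: 39/73 = 0.5342
  PC2: 24/73 = 0.3288
  PC3: 10/73 = 0.137

Step 3 — cumulative fraction after k components = (λ_1 + ... + λ_k) / Σ λ:
  k = 1: 39/73 = 0.5342
  k = 2: (39 + 24)/73 = 63/73 = 0.863
  k = 3: (39 + 24 + 10)/73 = 73/73 = 1

Summary (fraction, with percent):

explained: PC1 0.5342 (53.42%), PC2 0.3288 (32.88%), PC3 0.137 (13.7%);  cumulative: 0.5342, 0.863, 1


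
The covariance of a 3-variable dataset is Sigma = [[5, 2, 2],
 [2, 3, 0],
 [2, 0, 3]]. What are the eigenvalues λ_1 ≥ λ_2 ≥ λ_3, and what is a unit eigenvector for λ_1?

Step 1 — characteristic polynomial p(λ) = det(λI - Sigma) = λ³ - tr·λ² + c_1·λ - det, where tr = trace, c_1 = sum of the principal 2×2 minors, det = det(Sigma):
  tr = 5 + 3 + 3 = 11,
  c_1 = (5·3 - (2)²) + (5·3 - (2)²) + (3·3 - (0)²) = 11 + 11 + 9 = 31,
  det = 5·(3·3 - (0)²) - (2)·((2)·3 - (0)·(2)) + (2)·((2)·(0) - 3·(2)) = 5·(9) - (2)·(6) + (2)·(-6) = 21.
  So p(λ) = λ³ - 11λ² + 31λ - 21.
Step 2 — look for an integer root (rational root theorem: any rational root is an integer divisor of 21). Testing λ = 1:
  p(1) = 1 - 11 + 31 - 21 = 0  ✓
  Dividing out (λ - 1): p(λ) = (λ - 1)(λ² - 10λ + 21).
Step 3 — remaining eigenvalues from the quadratic λ² - 10λ + 21 = 0:
  Δ = 10² - 4·21 = 100 - 84 = 16,  λ = (10 ± √16)/2 = (10 ± 4)/2 = 7 or 3.
  Sorted: λ_1 = 7,  λ_2 = 3,  λ_3 = 1  (check: sum = 11 = tr ✓).

Step 4 — unit eigenvector for λ_1 = 7: v spans the null space of (Sigma - λ_1 I), whose rows are
  r_1 = (-2, 2, 2),  r_2 = (2, -4, 0),  r_3 = (2, 0, -4).
  v is orthogonal to every row, so take v ∝ r_1 × r_2 = ((2)·(0) - (2)·(-4), (2)·(2) - (-2)·(0), (-2)·(-4) - (2)·(2)) = (8, 4, 4).
  Rescale (divide by 4): u = (2, 1, 1).
  ||u|| = √((2)² + (1)² + (1)²) = √(6) ≈ 2.4495,  v_1 = u/||u|| ≈ (0.8165, 0.4082, 0.4082) (||v_1|| = 1).

λ_1 = 7,  λ_2 = 3,  λ_3 = 1;  v_1 ≈ (0.8165, 0.4082, 0.4082)


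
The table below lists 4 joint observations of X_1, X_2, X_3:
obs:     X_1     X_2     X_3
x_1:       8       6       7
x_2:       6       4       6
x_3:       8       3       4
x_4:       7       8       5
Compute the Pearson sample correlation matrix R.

Step 1 — column means:
  mean(X_1) = (8 + 6 + 8 + 7) / 4 = 29/4 = 7.25
  mean(X_2) = (6 + 4 + 3 + 8) / 4 = 21/4 = 5.25
  mean(X_3) = (7 + 6 + 4 + 5) / 4 = 22/4 = 5.5

Step 2 — sample variances and covariances s[i,j] = (1/(n-1)) · Σ_k (x_{k,i} - mean_i) · (x_{k,j} - mean_j), with n-1 = 3:
  s[X_1,X_1] = ((0.75)·(0.75) + (-1.25)·(-1.25) + (0.75)·(0.75) + (-0.25)·(-0.25)) / 3 = 2.75/3 = 0.9167
  s[X_1,X_2] = ((0.75)·(0.75) + (-1.25)·(-1.25) + (0.75)·(-2.25) + (-0.25)·(2.75)) / 3 = -0.25/3 = -0.0833
  s[X_1,X_3] = ((0.75)·(1.5) + (-1.25)·(0.5) + (0.75)·(-1.5) + (-0.25)·(-0.5)) / 3 = -0.5/3 = -0.1667
  s[X_2,X_2] = ((0.75)·(0.75) + (-1.25)·(-1.25) + (-2.25)·(-2.25) + (2.75)·(2.75)) / 3 = 14.75/3 = 4.9167
  s[X_2,X_3] = ((0.75)·(1.5) + (-1.25)·(0.5) + (-2.25)·(-1.5) + (2.75)·(-0.5)) / 3 = 2.5/3 = 0.8333
  s[X_3,X_3] = ((1.5)·(1.5) + (0.5)·(0.5) + (-1.5)·(-1.5) + (-0.5)·(-0.5)) / 3 = 5/3 = 1.6667
  Sample standard deviations s_i = √(s[i,i]):
  s(X_1) = √(0.9167) = 0.9574
  s(X_2) = √(4.9167) = 2.2174
  s(X_3) = √(1.6667) = 1.291

Step 3 — r_{ij} = s_{ij} / (s_i · s_j):
  r[X_1,X_1] = 1 (diagonal).
  r[X_1,X_2] = -0.0833 / (0.9574 · 2.2174) = -0.0833 / 2.123 = -0.0393
  r[X_1,X_3] = -0.1667 / (0.9574 · 1.291) = -0.1667 / 1.236 = -0.1348
  r[X_2,X_2] = 1 (diagonal).
  r[X_2,X_3] = 0.8333 / (2.2174 · 1.291) = 0.8333 / 2.8626 = 0.2911
  r[X_3,X_3] = 1 (diagonal).

R is symmetric with unit diagonal. Assembling:

R = [[1, -0.0393, -0.1348],
 [-0.0393, 1, 0.2911],
 [-0.1348, 0.2911, 1]]


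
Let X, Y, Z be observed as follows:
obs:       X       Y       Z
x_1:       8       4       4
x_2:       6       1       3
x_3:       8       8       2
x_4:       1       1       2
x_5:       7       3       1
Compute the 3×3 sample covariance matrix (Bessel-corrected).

Step 1 — column means:
  mean(X) = (8 + 6 + 8 + 1 + 7) / 5 = 30/5 = 6
  mean(Y) = (4 + 1 + 8 + 1 + 3) / 5 = 17/5 = 3.4
  mean(Z) = (4 + 3 + 2 + 2 + 1) / 5 = 12/5 = 2.4

Step 2 — sample covariance S[i,j] = (1/(n-1)) · Σ_k (x_{k,i} - mean_i) · (x_{k,j} - mean_j), with n-1 = 4.
  S[X,X] = ((2)·(2) + (0)·(0) + (2)·(2) + (-5)·(-5) + (1)·(1)) / 4 = 34/4 = 8.5
  S[X,Y] = ((2)·(0.6) + (0)·(-2.4) + (2)·(4.6) + (-5)·(-2.4) + (1)·(-0.4)) / 4 = 22/4 = 5.5
  S[X,Z] = ((2)·(1.6) + (0)·(0.6) + (2)·(-0.4) + (-5)·(-0.4) + (1)·(-1.4)) / 4 = 3/4 = 0.75
  S[Y,Y] = ((0.6)·(0.6) + (-2.4)·(-2.4) + (4.6)·(4.6) + (-2.4)·(-2.4) + (-0.4)·(-0.4)) / 4 = 33.2/4 = 8.3
  S[Y,Z] = ((0.6)·(1.6) + (-2.4)·(0.6) + (4.6)·(-0.4) + (-2.4)·(-0.4) + (-0.4)·(-1.4)) / 4 = -0.8/4 = -0.2
  S[Z,Z] = ((1.6)·(1.6) + (0.6)·(0.6) + (-0.4)·(-0.4) + (-0.4)·(-0.4) + (-1.4)·(-1.4)) / 4 = 5.2/4 = 1.3

S is symmetric (S[j,i] = S[i,j]). Assembling:

S = [[8.5, 5.5, 0.75],
 [5.5, 8.3, -0.2],
 [0.75, -0.2, 1.3]]


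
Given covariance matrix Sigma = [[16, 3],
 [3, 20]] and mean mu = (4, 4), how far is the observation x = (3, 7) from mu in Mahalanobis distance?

Step 1 — centre the observation: (x - mu) = (-1, 3).

Step 2 — invert Sigma. det(Sigma) = 16·20 - (3)² = 311.
  Sigma^{-1} = (1/det) · [[d, -b], [-b, a]] = [[0.0643, -0.0096],
 [-0.0096, 0.0514]].

Step 3 — form the quadratic (x - mu)^T · Sigma^{-1} · (x - mu):
  Sigma^{-1} · (x - mu) = (-0.0932, 0.164).
  (x - mu)^T · [Sigma^{-1} · (x - mu)] = (-1)·(-0.0932) + (3)·(0.164) = 0.5852.

Step 4 — take square root: d = √(0.5852) ≈ 0.765.

d(x, mu) = √(0.5852) ≈ 0.765


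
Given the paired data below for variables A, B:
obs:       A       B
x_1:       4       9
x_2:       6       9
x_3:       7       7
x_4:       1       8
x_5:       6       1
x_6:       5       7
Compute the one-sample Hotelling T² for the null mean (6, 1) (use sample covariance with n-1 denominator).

Step 1 — sample mean vector:
  mean(A) = (4 + 6 + 7 + 1 + 6 + 5) / 6 = 29/6 = 4.8333
  mean(B) = (9 + 9 + 7 + 8 + 1 + 7) / 6 = 41/6 = 6.8333
  x̄ = (4.8333, 6.8333),  deviation x̄ - mu_0 = (4.8333, 6.8333) - (6, 1) = (-1.1667, 5.8333).

Step 2 — sample covariance matrix, S[i,j] = (1/(n-1)) · Σ_k (x_{k,i} - mean_i) · (x_{k,j} - mean_j), divisor n-1 = 5:
  S[A,A] = ((-0.8333)·(-0.8333) + (1.1667)·(1.1667) + (2.1667)·(2.1667) + (-3.8333)·(-3.8333) + (1.1667)·(1.1667) + (0.1667)·(0.1667)) / 5 = 22.8333/5 = 4.5667
  S[A,B] = ((-0.8333)·(2.1667) + (1.1667)·(2.1667) + (2.1667)·(0.1667) + (-3.8333)·(1.1667) + (1.1667)·(-5.8333) + (0.1667)·(0.1667)) / 5 = -10.1667/5 = -2.0333
  S[B,B] = ((2.1667)·(2.1667) + (2.1667)·(2.1667) + (0.1667)·(0.1667) + (1.1667)·(1.1667) + (-5.8333)·(-5.8333) + (0.1667)·(0.1667)) / 5 = 44.8333/5 = 8.9667
  S = [[4.5667, -2.0333],
 [-2.0333, 8.9667]].

Step 3 — invert S. det(S) = 4.5667·8.9667 - (-2.0333)² = 36.8133.
  S^{-1} = (1/det) · [[d, -b], [-b, a]] = [[0.2436, 0.0552],
 [0.0552, 0.124]].

Step 4 — quadratic form (x̄ - mu_0)^T · S^{-1} · (x̄ - mu_0):
  S^{-1} · (x̄ - mu_0) = (0.038, 0.6592),
  (x̄ - mu_0)^T · [...] = (-1.1667)·(0.038) + (5.8333)·(0.6592) = 3.8009.

Step 5 — scale by n: T² = 6 · 3.8009 = 22.8051.

T² ≈ 22.8051


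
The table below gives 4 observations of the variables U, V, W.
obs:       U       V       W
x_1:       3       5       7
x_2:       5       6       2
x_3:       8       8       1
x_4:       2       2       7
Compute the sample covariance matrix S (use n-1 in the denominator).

Step 1 — column means:
  mean(U) = (3 + 5 + 8 + 2) / 4 = 18/4 = 4.5
  mean(V) = (5 + 6 + 8 + 2) / 4 = 21/4 = 5.25
  mean(W) = (7 + 2 + 1 + 7) / 4 = 17/4 = 4.25

Step 2 — sample covariance S[i,j] = (1/(n-1)) · Σ_k (x_{k,i} - mean_i) · (x_{k,j} - mean_j), with n-1 = 3.
  S[U,U] = ((-1.5)·(-1.5) + (0.5)·(0.5) + (3.5)·(3.5) + (-2.5)·(-2.5)) / 3 = 21/3 = 7
  S[U,V] = ((-1.5)·(-0.25) + (0.5)·(0.75) + (3.5)·(2.75) + (-2.5)·(-3.25)) / 3 = 18.5/3 = 6.1667
  S[U,W] = ((-1.5)·(2.75) + (0.5)·(-2.25) + (3.5)·(-3.25) + (-2.5)·(2.75)) / 3 = -23.5/3 = -7.8333
  S[V,V] = ((-0.25)·(-0.25) + (0.75)·(0.75) + (2.75)·(2.75) + (-3.25)·(-3.25)) / 3 = 18.75/3 = 6.25
  S[V,W] = ((-0.25)·(2.75) + (0.75)·(-2.25) + (2.75)·(-3.25) + (-3.25)·(2.75)) / 3 = -20.25/3 = -6.75
  S[W,W] = ((2.75)·(2.75) + (-2.25)·(-2.25) + (-3.25)·(-3.25) + (2.75)·(2.75)) / 3 = 30.75/3 = 10.25

S is symmetric (S[j,i] = S[i,j]). Assembling:

S = [[7, 6.1667, -7.8333],
 [6.1667, 6.25, -6.75],
 [-7.8333, -6.75, 10.25]]


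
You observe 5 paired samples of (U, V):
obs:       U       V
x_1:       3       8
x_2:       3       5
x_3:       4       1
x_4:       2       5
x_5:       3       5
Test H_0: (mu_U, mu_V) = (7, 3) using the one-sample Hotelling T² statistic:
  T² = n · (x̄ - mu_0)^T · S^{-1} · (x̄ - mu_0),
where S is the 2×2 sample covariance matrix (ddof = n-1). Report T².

Step 1 — sample mean vector:
  mean(U) = (3 + 3 + 4 + 2 + 3) / 5 = 15/5 = 3
  mean(V) = (8 + 5 + 1 + 5 + 5) / 5 = 24/5 = 4.8
  x̄ = (3, 4.8),  deviation x̄ - mu_0 = (3, 4.8) - (7, 3) = (-4, 1.8).

Step 2 — sample covariance matrix, S[i,j] = (1/(n-1)) · Σ_k (x_{k,i} - mean_i) · (x_{k,j} - mean_j), divisor n-1 = 4:
  S[U,U] = ((0)·(0) + (0)·(0) + (1)·(1) + (-1)·(-1) + (0)·(0)) / 4 = 2/4 = 0.5
  S[U,V] = ((0)·(3.2) + (0)·(0.2) + (1)·(-3.8) + (-1)·(0.2) + (0)·(0.2)) / 4 = -4/4 = -1
  S[V,V] = ((3.2)·(3.2) + (0.2)·(0.2) + (-3.8)·(-3.8) + (0.2)·(0.2) + (0.2)·(0.2)) / 4 = 24.8/4 = 6.2
  S = [[0.5, -1],
 [-1, 6.2]].

Step 3 — invert S. det(S) = 0.5·6.2 - (-1)² = 2.1.
  S^{-1} = (1/det) · [[d, -b], [-b, a]] = [[2.9524, 0.4762],
 [0.4762, 0.2381]].

Step 4 — quadratic form (x̄ - mu_0)^T · S^{-1} · (x̄ - mu_0):
  S^{-1} · (x̄ - mu_0) = (-10.9524, -1.4762),
  (x̄ - mu_0)^T · [...] = (-4)·(-10.9524) + (1.8)·(-1.4762) = 41.1524.

Step 5 — scale by n: T² = 5 · 41.1524 = 205.7619.

T² ≈ 205.7619


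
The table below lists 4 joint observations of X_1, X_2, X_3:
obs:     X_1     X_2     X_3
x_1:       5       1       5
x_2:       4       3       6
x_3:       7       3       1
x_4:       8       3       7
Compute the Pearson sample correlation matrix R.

Step 1 — column means:
  mean(X_1) = (5 + 4 + 7 + 8) / 4 = 24/4 = 6
  mean(X_2) = (1 + 3 + 3 + 3) / 4 = 10/4 = 2.5
  mean(X_3) = (5 + 6 + 1 + 7) / 4 = 19/4 = 4.75

Step 2 — sample variances and covariances s[i,j] = (1/(n-1)) · Σ_k (x_{k,i} - mean_i) · (x_{k,j} - mean_j), with n-1 = 3:
  s[X_1,X_1] = ((-1)·(-1) + (-2)·(-2) + (1)·(1) + (2)·(2)) / 3 = 10/3 = 3.3333
  s[X_1,X_2] = ((-1)·(-1.5) + (-2)·(0.5) + (1)·(0.5) + (2)·(0.5)) / 3 = 2/3 = 0.6667
  s[X_1,X_3] = ((-1)·(0.25) + (-2)·(1.25) + (1)·(-3.75) + (2)·(2.25)) / 3 = -2/3 = -0.6667
  s[X_2,X_2] = ((-1.5)·(-1.5) + (0.5)·(0.5) + (0.5)·(0.5) + (0.5)·(0.5)) / 3 = 3/3 = 1
  s[X_2,X_3] = ((-1.5)·(0.25) + (0.5)·(1.25) + (0.5)·(-3.75) + (0.5)·(2.25)) / 3 = -0.5/3 = -0.1667
  s[X_3,X_3] = ((0.25)·(0.25) + (1.25)·(1.25) + (-3.75)·(-3.75) + (2.25)·(2.25)) / 3 = 20.75/3 = 6.9167
  Sample standard deviations s_i = √(s[i,i]):
  s(X_1) = √(3.3333) = 1.8257
  s(X_2) = √(1) = 1
  s(X_3) = √(6.9167) = 2.63

Step 3 — r_{ij} = s_{ij} / (s_i · s_j):
  r[X_1,X_1] = 1 (diagonal).
  r[X_1,X_2] = 0.6667 / (1.8257 · 1) = 0.6667 / 1.8257 = 0.3651
  r[X_1,X_3] = -0.6667 / (1.8257 · 2.63) = -0.6667 / 4.8016 = -0.1388
  r[X_2,X_2] = 1 (diagonal).
  r[X_2,X_3] = -0.1667 / (1 · 2.63) = -0.1667 / 2.63 = -0.0634
  r[X_3,X_3] = 1 (diagonal).

R is symmetric with unit diagonal. Assembling:

R = [[1, 0.3651, -0.1388],
 [0.3651, 1, -0.0634],
 [-0.1388, -0.0634, 1]]


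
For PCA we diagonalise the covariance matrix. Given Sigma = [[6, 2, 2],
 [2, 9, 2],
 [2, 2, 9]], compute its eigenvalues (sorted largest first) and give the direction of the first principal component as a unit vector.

Step 1 — characteristic polynomial p(λ) = det(λI - Sigma) = λ³ - tr·λ² + c_1·λ - det, where tr = trace, c_1 = sum of the principal 2×2 minors, det = det(Sigma):
  tr = 6 + 9 + 9 = 24,
  c_1 = (6·9 - (2)²) + (6·9 - (2)²) + (9·9 - (2)²) = 50 + 50 + 77 = 177,
  det = 6·(9·9 - (2)²) - (2)·((2)·9 - (2)·(2)) + (2)·((2)·(2) - 9·(2)) = 6·(77) - (2)·(14) + (2)·(-14) = 406.
  So p(λ) = λ³ - 24λ² + 177λ - 406.
Step 2 — look for an integer root (rational root theorem: any rational root is an integer divisor of 406). Testing λ = 7:
  p(7) = 343 - 1176 + 1239 - 406 = 0  ✓
  Dividing out (λ - 7): p(λ) = (λ - 7)(λ² - 17λ + 58).
Step 3 — remaining eigenvalues from the quadratic λ² - 17λ + 58 = 0:
  Δ = 17² - 4·58 = 289 - 232 = 57,  λ = (17 ± √57)/2 = (17 ± 7.5498)/2 ≈ 12.2749 or 4.7251.
  Sorted: λ_1 = 12.2749,  λ_2 = 7,  λ_3 = 4.7251  (check: sum = 24 = tr ✓).

Step 4 — unit eigenvector for λ_1 ≈ 12.2749: v spans the null space of (Sigma - λ_1 I), whose rows are
  r_1 = (-6.2749, 2, 2),  r_2 = (2, -3.2749, 2),  r_3 = (2, 2, -3.2749).
  v is orthogonal to every row, so take v ∝ r_1 × r_2 = ((2)·(2) - (2)·(-3.2749), (2)·(2) - (-6.2749)·(2), (-6.2749)·(-3.2749) - (2)·(2)) ≈ (10.5498, 16.5498, 16.5498).
  Let u = (10.5498, 16.5498, 16.5498).
  ||u|| = √((10.5498)² + (16.5498)² + (16.5498)²) = √(659.093) ≈ 25.6728,  v_1 = u/||u|| ≈ (0.4109, 0.6446, 0.6446) (||v_1|| = 1).

λ_1 = 12.2749,  λ_2 = 7,  λ_3 = 4.7251;  v_1 ≈ (0.4109, 0.6446, 0.6446)


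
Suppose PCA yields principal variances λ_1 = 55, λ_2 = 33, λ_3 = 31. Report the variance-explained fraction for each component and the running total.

Step 1 — total variance = trace(Sigma) = Σ λ_i = 55 + 33 + 31 = 119.

Step 2 — fraction explained by component i = λ_i / Σ λ:
  PC1: 55/119 = 0.4622
  PC2: 33/119 = 0.2773
  PC3: 31/119 = 0.2605

Step 3 — cumulative fraction after k components = (λ_1 + ... + λ_k) / Σ λ:
  k = 1: 55/119 = 0.4622
  k = 2: (55 + 33)/119 = 88/119 = 0.7395
  k = 3: (55 + 33 + 31)/119 = 119/119 = 1

Summary (fraction, with percent):

explained: PC1 0.4622 (46.22%), PC2 0.2773 (27.73%), PC3 0.2605 (26.05%);  cumulative: 0.4622, 0.7395, 1


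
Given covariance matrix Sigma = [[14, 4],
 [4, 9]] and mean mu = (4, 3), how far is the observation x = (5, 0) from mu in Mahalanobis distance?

Step 1 — centre the observation: (x - mu) = (1, -3).

Step 2 — invert Sigma. det(Sigma) = 14·9 - (4)² = 110.
  Sigma^{-1} = (1/det) · [[d, -b], [-b, a]] = [[0.0818, -0.0364],
 [-0.0364, 0.1273]].

Step 3 — form the quadratic (x - mu)^T · Sigma^{-1} · (x - mu):
  Sigma^{-1} · (x - mu) = (0.1909, -0.4182).
  (x - mu)^T · [Sigma^{-1} · (x - mu)] = (1)·(0.1909) + (-3)·(-0.4182) = 1.4455.

Step 4 — take square root: d = √(1.4455) ≈ 1.2023.

d(x, mu) = √(1.4455) ≈ 1.2023


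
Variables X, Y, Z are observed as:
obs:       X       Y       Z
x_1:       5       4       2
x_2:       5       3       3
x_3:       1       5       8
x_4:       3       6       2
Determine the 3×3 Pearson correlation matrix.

Step 1 — column means:
  mean(X) = (5 + 5 + 1 + 3) / 4 = 14/4 = 3.5
  mean(Y) = (4 + 3 + 5 + 6) / 4 = 18/4 = 4.5
  mean(Z) = (2 + 3 + 8 + 2) / 4 = 15/4 = 3.75

Step 2 — sample variances and covariances s[i,j] = (1/(n-1)) · Σ_k (x_{k,i} - mean_i) · (x_{k,j} - mean_j), with n-1 = 3:
  s[X,X] = ((1.5)·(1.5) + (1.5)·(1.5) + (-2.5)·(-2.5) + (-0.5)·(-0.5)) / 3 = 11/3 = 3.6667
  s[X,Y] = ((1.5)·(-0.5) + (1.5)·(-1.5) + (-2.5)·(0.5) + (-0.5)·(1.5)) / 3 = -5/3 = -1.6667
  s[X,Z] = ((1.5)·(-1.75) + (1.5)·(-0.75) + (-2.5)·(4.25) + (-0.5)·(-1.75)) / 3 = -13.5/3 = -4.5
  s[Y,Y] = ((-0.5)·(-0.5) + (-1.5)·(-1.5) + (0.5)·(0.5) + (1.5)·(1.5)) / 3 = 5/3 = 1.6667
  s[Y,Z] = ((-0.5)·(-1.75) + (-1.5)·(-0.75) + (0.5)·(4.25) + (1.5)·(-1.75)) / 3 = 1.5/3 = 0.5
  s[Z,Z] = ((-1.75)·(-1.75) + (-0.75)·(-0.75) + (4.25)·(4.25) + (-1.75)·(-1.75)) / 3 = 24.75/3 = 8.25
  Sample standard deviations s_i = √(s[i,i]):
  s(X) = √(3.6667) = 1.9149
  s(Y) = √(1.6667) = 1.291
  s(Z) = √(8.25) = 2.8723

Step 3 — r_{ij} = s_{ij} / (s_i · s_j):
  r[X,X] = 1 (diagonal).
  r[X,Y] = -1.6667 / (1.9149 · 1.291) = -1.6667 / 2.4721 = -0.6742
  r[X,Z] = -4.5 / (1.9149 · 2.8723) = -4.5 / 5.5 = -0.8182
  r[Y,Y] = 1 (diagonal).
  r[Y,Z] = 0.5 / (1.291 · 2.8723) = 0.5 / 3.7081 = 0.1348
  r[Z,Z] = 1 (diagonal).

R is symmetric with unit diagonal. Assembling:

R = [[1, -0.6742, -0.8182],
 [-0.6742, 1, 0.1348],
 [-0.8182, 0.1348, 1]]


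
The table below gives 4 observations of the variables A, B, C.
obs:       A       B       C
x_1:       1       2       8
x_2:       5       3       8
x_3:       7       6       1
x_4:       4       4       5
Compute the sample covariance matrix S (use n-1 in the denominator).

Step 1 — column means:
  mean(A) = (1 + 5 + 7 + 4) / 4 = 17/4 = 4.25
  mean(B) = (2 + 3 + 6 + 4) / 4 = 15/4 = 3.75
  mean(C) = (8 + 8 + 1 + 5) / 4 = 22/4 = 5.5

Step 2 — sample covariance S[i,j] = (1/(n-1)) · Σ_k (x_{k,i} - mean_i) · (x_{k,j} - mean_j), with n-1 = 3.
  S[A,A] = ((-3.25)·(-3.25) + (0.75)·(0.75) + (2.75)·(2.75) + (-0.25)·(-0.25)) / 3 = 18.75/3 = 6.25
  S[A,B] = ((-3.25)·(-1.75) + (0.75)·(-0.75) + (2.75)·(2.25) + (-0.25)·(0.25)) / 3 = 11.25/3 = 3.75
  S[A,C] = ((-3.25)·(2.5) + (0.75)·(2.5) + (2.75)·(-4.5) + (-0.25)·(-0.5)) / 3 = -18.5/3 = -6.1667
  S[B,B] = ((-1.75)·(-1.75) + (-0.75)·(-0.75) + (2.25)·(2.25) + (0.25)·(0.25)) / 3 = 8.75/3 = 2.9167
  S[B,C] = ((-1.75)·(2.5) + (-0.75)·(2.5) + (2.25)·(-4.5) + (0.25)·(-0.5)) / 3 = -16.5/3 = -5.5
  S[C,C] = ((2.5)·(2.5) + (2.5)·(2.5) + (-4.5)·(-4.5) + (-0.5)·(-0.5)) / 3 = 33/3 = 11

S is symmetric (S[j,i] = S[i,j]). Assembling:

S = [[6.25, 3.75, -6.1667],
 [3.75, 2.9167, -5.5],
 [-6.1667, -5.5, 11]]


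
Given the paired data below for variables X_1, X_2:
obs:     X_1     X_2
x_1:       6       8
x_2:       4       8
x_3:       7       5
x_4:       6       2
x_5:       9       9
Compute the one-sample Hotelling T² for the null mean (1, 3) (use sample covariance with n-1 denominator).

Step 1 — sample mean vector:
  mean(X_1) = (6 + 4 + 7 + 6 + 9) / 5 = 32/5 = 6.4
  mean(X_2) = (8 + 8 + 5 + 2 + 9) / 5 = 32/5 = 6.4
  x̄ = (6.4, 6.4),  deviation x̄ - mu_0 = (6.4, 6.4) - (1, 3) = (5.4, 3.4).

Step 2 — sample covariance matrix, S[i,j] = (1/(n-1)) · Σ_k (x_{k,i} - mean_i) · (x_{k,j} - mean_j), divisor n-1 = 4:
  S[X_1,X_1] = ((-0.4)·(-0.4) + (-2.4)·(-2.4) + (0.6)·(0.6) + (-0.4)·(-0.4) + (2.6)·(2.6)) / 4 = 13.2/4 = 3.3
  S[X_1,X_2] = ((-0.4)·(1.6) + (-2.4)·(1.6) + (0.6)·(-1.4) + (-0.4)·(-4.4) + (2.6)·(2.6)) / 4 = 3.2/4 = 0.8
  S[X_2,X_2] = ((1.6)·(1.6) + (1.6)·(1.6) + (-1.4)·(-1.4) + (-4.4)·(-4.4) + (2.6)·(2.6)) / 4 = 33.2/4 = 8.3
  S = [[3.3, 0.8],
 [0.8, 8.3]].

Step 3 — invert S. det(S) = 3.3·8.3 - (0.8)² = 26.75.
  S^{-1} = (1/det) · [[d, -b], [-b, a]] = [[0.3103, -0.0299],
 [-0.0299, 0.1234]].

Step 4 — quadratic form (x̄ - mu_0)^T · S^{-1} · (x̄ - mu_0):
  S^{-1} · (x̄ - mu_0) = (1.5738, 0.2579),
  (x̄ - mu_0)^T · [...] = (5.4)·(1.5738) + (3.4)·(0.2579) = 9.3757.

Step 5 — scale by n: T² = 5 · 9.3757 = 46.8785.

T² ≈ 46.8785


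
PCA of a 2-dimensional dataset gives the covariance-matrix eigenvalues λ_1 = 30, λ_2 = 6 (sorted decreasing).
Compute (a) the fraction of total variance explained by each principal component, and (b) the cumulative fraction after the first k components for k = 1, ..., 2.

Step 1 — total variance = trace(Sigma) = Σ λ_i = 30 + 6 = 36.

Step 2 — fraction explained by component i = λ_i / Σ λ:
  PC1: 30/36 = 0.8333
  PC2: 6/36 = 0.1667

Step 3 — cumulative fraction after k components = (λ_1 + ... + λ_k) / Σ λ:
  k = 1: 30/36 = 0.8333
  k = 2: (30 + 6)/36 = 36/36 = 1

Summary (fraction, with percent):

explained: PC1 0.8333 (83.33%), PC2 0.1667 (16.67%);  cumulative: 0.8333, 1


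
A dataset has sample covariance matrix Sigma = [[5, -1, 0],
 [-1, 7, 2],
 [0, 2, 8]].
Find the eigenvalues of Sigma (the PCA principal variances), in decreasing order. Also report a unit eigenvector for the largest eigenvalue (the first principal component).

Step 1 — characteristic polynomial p(λ) = det(λI - Sigma) = λ³ - tr·λ² + c_1·λ - det, where tr = trace, c_1 = sum of the principal 2×2 minors, det = det(Sigma):
  tr = 5 + 7 + 8 = 20,
  c_1 = (5·7 - (-1)²) + (5·8 - (0)²) + (7·8 - (2)²) = 34 + 40 + 52 = 126,
  det = 5·(7·8 - (2)²) - (-1)·((-1)·8 - (2)·(0)) + (0)·((-1)·(2) - 7·(0)) = 5·(52) - (-1)·(-8) + (0)·(-2) = 252.
  So p(λ) = λ³ - 20λ² + 126λ - 252.
Step 2 — look for an integer root (rational root theorem: any rational root is an integer divisor of 252). Testing λ = 6:
  p(6) = 216 - 720 + 756 - 252 = 0  ✓
  Dividing out (λ - 6): p(λ) = (λ - 6)(λ² - 14λ + 42).
Step 3 — remaining eigenvalues from the quadratic λ² - 14λ + 42 = 0:
  Δ = 14² - 4·42 = 196 - 168 = 28,  λ = (14 ± √28)/2 = (14 ± 5.2915)/2 ≈ 9.6458 or 4.3542.
  Sorted: λ_1 = 9.6458,  λ_2 = 6,  λ_3 = 4.3542  (check: sum = 20 = tr ✓).

Step 4 — unit eigenvector for λ_1 ≈ 9.6458: v spans the null space of (Sigma - λ_1 I), whose rows are
  r_1 = (-4.6458, -1, 0),  r_2 = (-1, -2.6458, 2),  r_3 = (0, 2, -1.6458).
  v is orthogonal to every row, so take v ∝ r_1 × r_2 = ((-1)·(2) - (0)·(-2.6458), (0)·(-1) - (-4.6458)·(2), (-4.6458)·(-2.6458) - (-1)·(-1)) ≈ (-2, 9.2915, 11.2915).
  Rescale (multiply by -1 so the first nonzero entry is positive): u = (2, -9.2915, -11.2915).
  ||u|| = √((2)² + (-9.2915)² + (-11.2915)²) = √(217.8301) ≈ 14.7591,  v_1 = u/||u|| ≈ (0.1355, -0.6295, -0.7651) (||v_1|| = 1).

λ_1 = 9.6458,  λ_2 = 6,  λ_3 = 4.3542;  v_1 ≈ (0.1355, -0.6295, -0.7651)


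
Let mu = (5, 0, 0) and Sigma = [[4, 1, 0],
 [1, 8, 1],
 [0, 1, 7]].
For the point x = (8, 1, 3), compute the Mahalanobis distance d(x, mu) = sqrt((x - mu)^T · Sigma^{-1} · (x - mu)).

Step 1 — centre the observation: (x - mu) = (3, 1, 3).

Step 2 — invert Sigma (cofactor / det for 3×3, or solve directly):
  Sigma^{-1} = [[0.2582, -0.0329, 0.0047],
 [-0.0329, 0.1315, -0.0188],
 [0.0047, -0.0188, 0.1455]].

Step 3 — form the quadratic (x - mu)^T · Sigma^{-1} · (x - mu):
  Sigma^{-1} · (x - mu) = (0.7559, -0.0235, 0.4319).
  (x - mu)^T · [Sigma^{-1} · (x - mu)] = (3)·(0.7559) + (1)·(-0.0235) + (3)·(0.4319) = 3.5399.

Step 4 — take square root: d = √(3.5399) ≈ 1.8815.

d(x, mu) = √(3.5399) ≈ 1.8815


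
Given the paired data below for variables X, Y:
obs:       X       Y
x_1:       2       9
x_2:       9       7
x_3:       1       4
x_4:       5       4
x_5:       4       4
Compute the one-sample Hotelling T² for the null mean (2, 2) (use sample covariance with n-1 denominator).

Step 1 — sample mean vector:
  mean(X) = (2 + 9 + 1 + 5 + 4) / 5 = 21/5 = 4.2
  mean(Y) = (9 + 7 + 4 + 4 + 4) / 5 = 28/5 = 5.6
  x̄ = (4.2, 5.6),  deviation x̄ - mu_0 = (4.2, 5.6) - (2, 2) = (2.2, 3.6).

Step 2 — sample covariance matrix, S[i,j] = (1/(n-1)) · Σ_k (x_{k,i} - mean_i) · (x_{k,j} - mean_j), divisor n-1 = 4:
  S[X,X] = ((-2.2)·(-2.2) + (4.8)·(4.8) + (-3.2)·(-3.2) + (0.8)·(0.8) + (-0.2)·(-0.2)) / 4 = 38.8/4 = 9.7
  S[X,Y] = ((-2.2)·(3.4) + (4.8)·(1.4) + (-3.2)·(-1.6) + (0.8)·(-1.6) + (-0.2)·(-1.6)) / 4 = 3.4/4 = 0.85
  S[Y,Y] = ((3.4)·(3.4) + (1.4)·(1.4) + (-1.6)·(-1.6) + (-1.6)·(-1.6) + (-1.6)·(-1.6)) / 4 = 21.2/4 = 5.3
  S = [[9.7, 0.85],
 [0.85, 5.3]].

Step 3 — invert S. det(S) = 9.7·5.3 - (0.85)² = 50.6875.
  S^{-1} = (1/det) · [[d, -b], [-b, a]] = [[0.1046, -0.0168],
 [-0.0168, 0.1914]].

Step 4 — quadratic form (x̄ - mu_0)^T · S^{-1} · (x̄ - mu_0):
  S^{-1} · (x̄ - mu_0) = (0.1697, 0.652),
  (x̄ - mu_0)^T · [...] = (2.2)·(0.1697) + (3.6)·(0.652) = 2.7206.

Step 5 — scale by n: T² = 5 · 2.7206 = 13.603.

T² ≈ 13.603


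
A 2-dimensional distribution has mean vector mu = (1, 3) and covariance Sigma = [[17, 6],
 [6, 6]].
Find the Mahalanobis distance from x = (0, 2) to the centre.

Step 1 — centre the observation: (x - mu) = (-1, -1).

Step 2 — invert Sigma. det(Sigma) = 17·6 - (6)² = 66.
  Sigma^{-1} = (1/det) · [[d, -b], [-b, a]] = [[0.0909, -0.0909],
 [-0.0909, 0.2576]].

Step 3 — form the quadratic (x - mu)^T · Sigma^{-1} · (x - mu):
  Sigma^{-1} · (x - mu) = (0, -0.1667).
  (x - mu)^T · [Sigma^{-1} · (x - mu)] = (-1)·(0) + (-1)·(-0.1667) = 0.1667.

Step 4 — take square root: d = √(0.1667) ≈ 0.4082.

d(x, mu) = √(0.1667) ≈ 0.4082


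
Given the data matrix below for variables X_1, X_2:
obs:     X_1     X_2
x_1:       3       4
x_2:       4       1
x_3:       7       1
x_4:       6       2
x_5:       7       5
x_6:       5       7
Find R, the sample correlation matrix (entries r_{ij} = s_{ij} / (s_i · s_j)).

Step 1 — column means:
  mean(X_1) = (3 + 4 + 7 + 6 + 7 + 5) / 6 = 32/6 = 5.3333
  mean(X_2) = (4 + 1 + 1 + 2 + 5 + 7) / 6 = 20/6 = 3.3333

Step 2 — sample variances and covariances s[i,j] = (1/(n-1)) · Σ_k (x_{k,i} - mean_i) · (x_{k,j} - mean_j), with n-1 = 5:
  s[X_1,X_1] = ((-2.3333)·(-2.3333) + (-1.3333)·(-1.3333) + (1.6667)·(1.6667) + (0.6667)·(0.6667) + (1.6667)·(1.6667) + (-0.3333)·(-0.3333)) / 5 = 13.3333/5 = 2.6667
  s[X_1,X_2] = ((-2.3333)·(0.6667) + (-1.3333)·(-2.3333) + (1.6667)·(-2.3333) + (0.6667)·(-1.3333) + (1.6667)·(1.6667) + (-0.3333)·(3.6667)) / 5 = -1.6667/5 = -0.3333
  s[X_2,X_2] = ((0.6667)·(0.6667) + (-2.3333)·(-2.3333) + (-2.3333)·(-2.3333) + (-1.3333)·(-1.3333) + (1.6667)·(1.6667) + (3.6667)·(3.6667)) / 5 = 29.3333/5 = 5.8667
  Sample standard deviations s_i = √(s[i,i]):
  s(X_1) = √(2.6667) = 1.633
  s(X_2) = √(5.8667) = 2.4221

Step 3 — r_{ij} = s_{ij} / (s_i · s_j):
  r[X_1,X_1] = 1 (diagonal).
  r[X_1,X_2] = -0.3333 / (1.633 · 2.4221) = -0.3333 / 3.9553 = -0.0843
  r[X_2,X_2] = 1 (diagonal).

R is symmetric with unit diagonal. Assembling:

R = [[1, -0.0843],
 [-0.0843, 1]]


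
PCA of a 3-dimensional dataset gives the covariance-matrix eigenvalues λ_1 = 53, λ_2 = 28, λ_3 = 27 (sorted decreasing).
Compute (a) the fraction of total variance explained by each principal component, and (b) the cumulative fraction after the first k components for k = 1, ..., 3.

Step 1 — total variance = trace(Sigma) = Σ λ_i = 53 + 28 + 27 = 108.

Step 2 — fraction explained by component i = λ_i / Σ λ:
  PC1: 53/108 = 0.4907
  PC2: 28/108 = 0.2593
  PC3: 27/108 = 0.25

Step 3 — cumulative fraction after k components = (λ_1 + ... + λ_k) / Σ λ:
  k = 1: 53/108 = 0.4907
  k = 2: (53 + 28)/108 = 81/108 = 0.75
  k = 3: (53 + 28 + 27)/108 = 108/108 = 1

Summary (fraction, with percent):

explained: PC1 0.4907 (49.07%), PC2 0.2593 (25.93%), PC3 0.25 (25%);  cumulative: 0.4907, 0.75, 1


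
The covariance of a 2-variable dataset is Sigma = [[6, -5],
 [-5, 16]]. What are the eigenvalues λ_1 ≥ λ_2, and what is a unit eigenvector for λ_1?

Step 1 — characteristic polynomial of 2×2 Sigma:
  det(Sigma - λI) = λ² - trace · λ + det = 0.
  trace = 6 + 16 = 22, det = 6·16 - (-5)² = 71.
Step 2 — discriminant:
  Δ = trace² - 4·det = 484 - 284 = 200.
Step 3 — eigenvalues:
  λ = (trace ± √Δ)/2 = (22 ± 14.1421)/2,
  λ_1 = 18.0711,  λ_2 = 3.9289.

Step 4 — unit eigenvector for λ_1: solve (Sigma - λ_1 I)v = 0. First row:
  (6 - 18.0711)·v_x + (-5)·v_y = 0, i.e. (-12.0711)·v_x + (-5)·v_y = 0,
  so v ∝ (b, λ_1 - a) = (-5, 12.0711); multiply by -1 so the first entry is positive: u = (5, -12.0711).
  ||u|| = √((5)² + (-12.0711)²) = √(170.7107) ≈ 13.0656,
  v_1 = u/||u|| ≈ (0.3827, -0.9239) (||v_1|| = 1).

λ_1 = 18.0711,  λ_2 = 3.9289;  v_1 ≈ (0.3827, -0.9239)


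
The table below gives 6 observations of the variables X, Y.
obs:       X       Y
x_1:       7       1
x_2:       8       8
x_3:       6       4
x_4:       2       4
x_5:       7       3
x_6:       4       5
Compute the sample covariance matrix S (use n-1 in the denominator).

Step 1 — column means:
  mean(X) = (7 + 8 + 6 + 2 + 7 + 4) / 6 = 34/6 = 5.6667
  mean(Y) = (1 + 8 + 4 + 4 + 3 + 5) / 6 = 25/6 = 4.1667

Step 2 — sample covariance S[i,j] = (1/(n-1)) · Σ_k (x_{k,i} - mean_i) · (x_{k,j} - mean_j), with n-1 = 5.
  S[X,X] = ((1.3333)·(1.3333) + (2.3333)·(2.3333) + (0.3333)·(0.3333) + (-3.6667)·(-3.6667) + (1.3333)·(1.3333) + (-1.6667)·(-1.6667)) / 5 = 25.3333/5 = 5.0667
  S[X,Y] = ((1.3333)·(-3.1667) + (2.3333)·(3.8333) + (0.3333)·(-0.1667) + (-3.6667)·(-0.1667) + (1.3333)·(-1.1667) + (-1.6667)·(0.8333)) / 5 = 2.3333/5 = 0.4667
  S[Y,Y] = ((-3.1667)·(-3.1667) + (3.8333)·(3.8333) + (-0.1667)·(-0.1667) + (-0.1667)·(-0.1667) + (-1.1667)·(-1.1667) + (0.8333)·(0.8333)) / 5 = 26.8333/5 = 5.3667

S is symmetric (S[j,i] = S[i,j]). Assembling:

S = [[5.0667, 0.4667],
 [0.4667, 5.3667]]


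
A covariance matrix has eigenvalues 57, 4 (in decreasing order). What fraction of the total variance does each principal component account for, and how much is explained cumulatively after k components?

Step 1 — total variance = trace(Sigma) = Σ λ_i = 57 + 4 = 61.

Step 2 — fraction explained by component i = λ_i / Σ λ:
  PC1: 57/61 = 0.9344
  PC2: 4/61 = 0.0656

Step 3 — cumulative fraction after k components = (λ_1 + ... + λ_k) / Σ λ:
  k = 1: 57/61 = 0.9344
  k = 2: (57 + 4)/61 = 61/61 = 1

Summary (fraction, with percent):

explained: PC1 0.9344 (93.44%), PC2 0.0656 (6.56%);  cumulative: 0.9344, 1


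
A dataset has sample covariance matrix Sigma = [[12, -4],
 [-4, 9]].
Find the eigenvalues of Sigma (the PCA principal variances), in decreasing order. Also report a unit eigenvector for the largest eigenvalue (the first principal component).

Step 1 — characteristic polynomial of 2×2 Sigma:
  det(Sigma - λI) = λ² - trace · λ + det = 0.
  trace = 12 + 9 = 21, det = 12·9 - (-4)² = 92.
Step 2 — discriminant:
  Δ = trace² - 4·det = 441 - 368 = 73.
Step 3 — eigenvalues:
  λ = (trace ± √Δ)/2 = (21 ± 8.544)/2,
  λ_1 = 14.772,  λ_2 = 6.228.

Step 4 — unit eigenvector for λ_1: solve (Sigma - λ_1 I)v = 0. First row:
  (12 - 14.772)·v_x + (-4)·v_y = 0, i.e. (-2.772)·v_x + (-4)·v_y = 0,
  so v ∝ (b, λ_1 - a) = (-4, 2.772); multiply by -1 so the first entry is positive: u = (4, -2.772).
  ||u|| = √((4)² + (-2.772)²) = √(23.684) ≈ 4.8666,
  v_1 = u/||u|| ≈ (0.8219, -0.5696) (||v_1|| = 1).

λ_1 = 14.772,  λ_2 = 6.228;  v_1 ≈ (0.8219, -0.5696)


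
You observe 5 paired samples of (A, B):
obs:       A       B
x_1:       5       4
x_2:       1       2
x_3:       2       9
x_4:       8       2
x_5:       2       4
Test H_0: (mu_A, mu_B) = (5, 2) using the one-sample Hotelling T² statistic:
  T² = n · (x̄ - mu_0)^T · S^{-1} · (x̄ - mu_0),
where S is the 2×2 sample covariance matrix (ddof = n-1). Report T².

Step 1 — sample mean vector:
  mean(A) = (5 + 1 + 2 + 8 + 2) / 5 = 18/5 = 3.6
  mean(B) = (4 + 2 + 9 + 2 + 4) / 5 = 21/5 = 4.2
  x̄ = (3.6, 4.2),  deviation x̄ - mu_0 = (3.6, 4.2) - (5, 2) = (-1.4, 2.2).

Step 2 — sample covariance matrix, S[i,j] = (1/(n-1)) · Σ_k (x_{k,i} - mean_i) · (x_{k,j} - mean_j), divisor n-1 = 4:
  S[A,A] = ((1.4)·(1.4) + (-2.6)·(-2.6) + (-1.6)·(-1.6) + (4.4)·(4.4) + (-1.6)·(-1.6)) / 4 = 33.2/4 = 8.3
  S[A,B] = ((1.4)·(-0.2) + (-2.6)·(-2.2) + (-1.6)·(4.8) + (4.4)·(-2.2) + (-1.6)·(-0.2)) / 4 = -11.6/4 = -2.9
  S[B,B] = ((-0.2)·(-0.2) + (-2.2)·(-2.2) + (4.8)·(4.8) + (-2.2)·(-2.2) + (-0.2)·(-0.2)) / 4 = 32.8/4 = 8.2
  S = [[8.3, -2.9],
 [-2.9, 8.2]].

Step 3 — invert S. det(S) = 8.3·8.2 - (-2.9)² = 59.65.
  S^{-1} = (1/det) · [[d, -b], [-b, a]] = [[0.1375, 0.0486],
 [0.0486, 0.1391]].

Step 4 — quadratic form (x̄ - mu_0)^T · S^{-1} · (x̄ - mu_0):
  S^{-1} · (x̄ - mu_0) = (-0.0855, 0.2381),
  (x̄ - mu_0)^T · [...] = (-1.4)·(-0.0855) + (2.2)·(0.2381) = 0.6434.

Step 5 — scale by n: T² = 5 · 0.6434 = 3.2171.

T² ≈ 3.2171


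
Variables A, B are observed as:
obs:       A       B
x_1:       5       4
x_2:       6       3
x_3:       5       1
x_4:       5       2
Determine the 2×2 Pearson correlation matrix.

Step 1 — column means:
  mean(A) = (5 + 6 + 5 + 5) / 4 = 21/4 = 5.25
  mean(B) = (4 + 3 + 1 + 2) / 4 = 10/4 = 2.5

Step 2 — sample variances and covariances s[i,j] = (1/(n-1)) · Σ_k (x_{k,i} - mean_i) · (x_{k,j} - mean_j), with n-1 = 3:
  s[A,A] = ((-0.25)·(-0.25) + (0.75)·(0.75) + (-0.25)·(-0.25) + (-0.25)·(-0.25)) / 3 = 0.75/3 = 0.25
  s[A,B] = ((-0.25)·(1.5) + (0.75)·(0.5) + (-0.25)·(-1.5) + (-0.25)·(-0.5)) / 3 = 0.5/3 = 0.1667
  s[B,B] = ((1.5)·(1.5) + (0.5)·(0.5) + (-1.5)·(-1.5) + (-0.5)·(-0.5)) / 3 = 5/3 = 1.6667
  Sample standard deviations s_i = √(s[i,i]):
  s(A) = √(0.25) = 0.5
  s(B) = √(1.6667) = 1.291

Step 3 — r_{ij} = s_{ij} / (s_i · s_j):
  r[A,A] = 1 (diagonal).
  r[A,B] = 0.1667 / (0.5 · 1.291) = 0.1667 / 0.6455 = 0.2582
  r[B,B] = 1 (diagonal).

R is symmetric with unit diagonal. Assembling:

R = [[1, 0.2582],
 [0.2582, 1]]


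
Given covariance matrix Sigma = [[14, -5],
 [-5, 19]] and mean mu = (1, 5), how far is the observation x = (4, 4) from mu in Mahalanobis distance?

Step 1 — centre the observation: (x - mu) = (3, -1).

Step 2 — invert Sigma. det(Sigma) = 14·19 - (-5)² = 241.
  Sigma^{-1} = (1/det) · [[d, -b], [-b, a]] = [[0.0788, 0.0207],
 [0.0207, 0.0581]].

Step 3 — form the quadratic (x - mu)^T · Sigma^{-1} · (x - mu):
  Sigma^{-1} · (x - mu) = (0.2158, 0.0041).
  (x - mu)^T · [Sigma^{-1} · (x - mu)] = (3)·(0.2158) + (-1)·(0.0041) = 0.6432.

Step 4 — take square root: d = √(0.6432) ≈ 0.802.

d(x, mu) = √(0.6432) ≈ 0.802
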